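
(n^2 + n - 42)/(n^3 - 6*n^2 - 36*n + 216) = (n + 7)/(n^2 - 36)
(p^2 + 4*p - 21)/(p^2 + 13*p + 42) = (p - 3)/(p + 6)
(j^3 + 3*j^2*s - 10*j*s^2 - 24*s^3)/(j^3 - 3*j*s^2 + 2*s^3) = (j^2 + j*s - 12*s^2)/(j^2 - 2*j*s + s^2)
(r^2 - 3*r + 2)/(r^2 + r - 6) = (r - 1)/(r + 3)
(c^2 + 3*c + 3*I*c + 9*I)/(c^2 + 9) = (c + 3)/(c - 3*I)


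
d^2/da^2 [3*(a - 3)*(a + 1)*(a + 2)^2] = 36*a^2 + 36*a - 42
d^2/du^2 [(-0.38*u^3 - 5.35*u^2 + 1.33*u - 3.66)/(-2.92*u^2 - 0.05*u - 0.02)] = (-7.105427357601e-15*u^5 - 24.284908*u^3 + 185.367384*u^2 + 3.673104*u - 0.402248)/(24.897088*u^6 + 1.27896*u^5 + 0.533484*u^4 + 0.017645*u^3 + 0.003654*u^2 + 6.0e-5*u + 8.0e-6)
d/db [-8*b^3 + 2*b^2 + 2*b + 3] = -24*b^2 + 4*b + 2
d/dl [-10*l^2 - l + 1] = -20*l - 1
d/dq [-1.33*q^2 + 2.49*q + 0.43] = 2.49 - 2.66*q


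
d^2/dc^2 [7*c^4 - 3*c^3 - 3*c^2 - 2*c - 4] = 84*c^2 - 18*c - 6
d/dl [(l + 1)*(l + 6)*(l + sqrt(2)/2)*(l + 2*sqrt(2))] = 4*l^3 + 15*sqrt(2)*l^2/2 + 21*l^2 + 16*l + 35*sqrt(2)*l + 14 + 15*sqrt(2)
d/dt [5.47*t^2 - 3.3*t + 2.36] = 10.94*t - 3.3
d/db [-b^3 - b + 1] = -3*b^2 - 1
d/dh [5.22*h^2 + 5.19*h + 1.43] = 10.44*h + 5.19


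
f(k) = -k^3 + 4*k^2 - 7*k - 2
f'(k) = -3*k^2 + 8*k - 7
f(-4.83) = 237.80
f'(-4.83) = -115.63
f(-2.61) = 61.30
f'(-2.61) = -48.32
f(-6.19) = 431.77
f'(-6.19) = -171.47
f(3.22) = -16.45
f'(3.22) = -12.35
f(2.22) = -8.77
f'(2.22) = -4.03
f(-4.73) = 226.43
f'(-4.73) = -111.96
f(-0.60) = 3.86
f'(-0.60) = -12.88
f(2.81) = -12.27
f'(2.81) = -8.21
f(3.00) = -14.00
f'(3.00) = -10.00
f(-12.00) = 2386.00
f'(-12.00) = -535.00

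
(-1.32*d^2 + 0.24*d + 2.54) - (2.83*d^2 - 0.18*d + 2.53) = -4.15*d^2 + 0.42*d + 0.0100000000000002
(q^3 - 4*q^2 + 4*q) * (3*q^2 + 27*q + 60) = 3*q^5 + 15*q^4 - 36*q^3 - 132*q^2 + 240*q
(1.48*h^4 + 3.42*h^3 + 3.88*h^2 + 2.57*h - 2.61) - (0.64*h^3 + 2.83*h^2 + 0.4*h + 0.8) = 1.48*h^4 + 2.78*h^3 + 1.05*h^2 + 2.17*h - 3.41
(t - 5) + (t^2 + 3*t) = t^2 + 4*t - 5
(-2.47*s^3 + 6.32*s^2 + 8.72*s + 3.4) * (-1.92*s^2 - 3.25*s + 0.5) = 4.7424*s^5 - 4.1069*s^4 - 38.5174*s^3 - 31.708*s^2 - 6.69*s + 1.7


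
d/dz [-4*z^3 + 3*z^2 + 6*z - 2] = -12*z^2 + 6*z + 6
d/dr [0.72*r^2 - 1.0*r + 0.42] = 1.44*r - 1.0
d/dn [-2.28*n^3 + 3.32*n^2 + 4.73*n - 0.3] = -6.84*n^2 + 6.64*n + 4.73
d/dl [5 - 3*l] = -3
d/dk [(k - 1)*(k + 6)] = 2*k + 5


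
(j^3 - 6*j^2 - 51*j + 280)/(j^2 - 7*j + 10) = (j^2 - j - 56)/(j - 2)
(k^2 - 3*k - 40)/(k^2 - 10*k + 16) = (k + 5)/(k - 2)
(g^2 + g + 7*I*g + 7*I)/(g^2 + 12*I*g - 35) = (g + 1)/(g + 5*I)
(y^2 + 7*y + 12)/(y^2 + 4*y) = (y + 3)/y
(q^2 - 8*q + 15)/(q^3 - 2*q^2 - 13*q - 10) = (q - 3)/(q^2 + 3*q + 2)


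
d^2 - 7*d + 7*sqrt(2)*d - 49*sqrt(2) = (d - 7)*(d + 7*sqrt(2))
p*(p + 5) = p^2 + 5*p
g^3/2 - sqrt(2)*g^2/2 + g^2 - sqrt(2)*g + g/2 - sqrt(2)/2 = (g/2 + 1/2)*(g + 1)*(g - sqrt(2))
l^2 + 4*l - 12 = (l - 2)*(l + 6)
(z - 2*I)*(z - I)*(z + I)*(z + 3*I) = z^4 + I*z^3 + 7*z^2 + I*z + 6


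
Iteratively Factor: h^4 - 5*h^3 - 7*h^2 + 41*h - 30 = (h - 1)*(h^3 - 4*h^2 - 11*h + 30) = (h - 1)*(h + 3)*(h^2 - 7*h + 10) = (h - 2)*(h - 1)*(h + 3)*(h - 5)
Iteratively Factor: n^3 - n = (n + 1)*(n^2 - n) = (n - 1)*(n + 1)*(n)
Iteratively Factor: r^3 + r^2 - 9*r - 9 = (r - 3)*(r^2 + 4*r + 3) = (r - 3)*(r + 1)*(r + 3)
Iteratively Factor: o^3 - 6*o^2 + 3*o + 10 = (o + 1)*(o^2 - 7*o + 10) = (o - 5)*(o + 1)*(o - 2)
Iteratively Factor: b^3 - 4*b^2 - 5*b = (b - 5)*(b^2 + b) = (b - 5)*(b + 1)*(b)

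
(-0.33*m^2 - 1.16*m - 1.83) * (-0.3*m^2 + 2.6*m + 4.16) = 0.099*m^4 - 0.51*m^3 - 3.8398*m^2 - 9.5836*m - 7.6128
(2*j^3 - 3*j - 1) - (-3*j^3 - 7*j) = 5*j^3 + 4*j - 1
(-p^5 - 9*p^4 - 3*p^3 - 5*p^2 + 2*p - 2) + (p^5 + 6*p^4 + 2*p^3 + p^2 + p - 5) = -3*p^4 - p^3 - 4*p^2 + 3*p - 7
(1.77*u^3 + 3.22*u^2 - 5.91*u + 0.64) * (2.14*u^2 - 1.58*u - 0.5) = 3.7878*u^5 + 4.0942*u^4 - 18.62*u^3 + 9.0974*u^2 + 1.9438*u - 0.32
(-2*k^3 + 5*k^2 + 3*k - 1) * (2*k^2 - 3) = -4*k^5 + 10*k^4 + 12*k^3 - 17*k^2 - 9*k + 3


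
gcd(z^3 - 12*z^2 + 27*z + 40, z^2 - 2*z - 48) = z - 8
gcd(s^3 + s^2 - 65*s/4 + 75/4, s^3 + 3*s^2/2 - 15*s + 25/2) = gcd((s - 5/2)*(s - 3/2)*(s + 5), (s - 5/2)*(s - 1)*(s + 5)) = s^2 + 5*s/2 - 25/2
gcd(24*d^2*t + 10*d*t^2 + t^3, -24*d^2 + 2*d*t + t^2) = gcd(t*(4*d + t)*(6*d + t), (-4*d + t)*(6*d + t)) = 6*d + t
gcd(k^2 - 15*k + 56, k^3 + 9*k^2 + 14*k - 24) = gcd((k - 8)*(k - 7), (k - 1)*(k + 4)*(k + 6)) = 1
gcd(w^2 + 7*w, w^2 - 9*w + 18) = 1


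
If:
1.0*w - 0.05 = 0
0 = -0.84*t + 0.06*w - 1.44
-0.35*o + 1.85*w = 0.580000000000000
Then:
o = -1.39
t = -1.71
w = 0.05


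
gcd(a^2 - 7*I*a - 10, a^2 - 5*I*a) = a - 5*I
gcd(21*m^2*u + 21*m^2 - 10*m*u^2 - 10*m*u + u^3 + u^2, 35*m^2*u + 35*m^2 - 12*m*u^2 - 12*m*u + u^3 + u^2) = -7*m*u - 7*m + u^2 + u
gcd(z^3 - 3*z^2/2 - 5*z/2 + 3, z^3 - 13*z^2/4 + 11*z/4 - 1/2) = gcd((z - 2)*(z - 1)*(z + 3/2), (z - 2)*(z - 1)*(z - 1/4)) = z^2 - 3*z + 2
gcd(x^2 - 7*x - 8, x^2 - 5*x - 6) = x + 1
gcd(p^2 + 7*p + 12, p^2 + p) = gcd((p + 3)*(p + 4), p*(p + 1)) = 1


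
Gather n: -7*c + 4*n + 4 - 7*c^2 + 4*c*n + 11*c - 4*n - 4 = -7*c^2 + 4*c*n + 4*c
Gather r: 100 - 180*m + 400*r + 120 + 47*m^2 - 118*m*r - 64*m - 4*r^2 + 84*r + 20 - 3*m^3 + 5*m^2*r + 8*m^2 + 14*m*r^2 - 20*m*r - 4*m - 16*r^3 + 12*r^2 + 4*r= -3*m^3 + 55*m^2 - 248*m - 16*r^3 + r^2*(14*m + 8) + r*(5*m^2 - 138*m + 488) + 240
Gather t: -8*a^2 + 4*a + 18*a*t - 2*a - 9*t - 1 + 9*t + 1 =-8*a^2 + 18*a*t + 2*a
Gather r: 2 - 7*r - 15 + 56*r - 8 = 49*r - 21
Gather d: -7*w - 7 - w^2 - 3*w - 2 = -w^2 - 10*w - 9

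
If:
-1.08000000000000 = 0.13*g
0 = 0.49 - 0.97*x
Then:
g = -8.31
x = 0.51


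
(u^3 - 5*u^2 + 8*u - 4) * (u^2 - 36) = u^5 - 5*u^4 - 28*u^3 + 176*u^2 - 288*u + 144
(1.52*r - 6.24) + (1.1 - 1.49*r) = 0.03*r - 5.14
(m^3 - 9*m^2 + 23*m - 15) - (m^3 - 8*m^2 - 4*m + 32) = -m^2 + 27*m - 47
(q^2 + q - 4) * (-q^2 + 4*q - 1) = -q^4 + 3*q^3 + 7*q^2 - 17*q + 4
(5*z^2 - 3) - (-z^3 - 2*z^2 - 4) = z^3 + 7*z^2 + 1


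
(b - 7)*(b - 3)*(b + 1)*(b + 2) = b^4 - 7*b^3 - 7*b^2 + 43*b + 42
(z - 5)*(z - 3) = z^2 - 8*z + 15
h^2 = h^2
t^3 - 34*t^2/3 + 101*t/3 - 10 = (t - 6)*(t - 5)*(t - 1/3)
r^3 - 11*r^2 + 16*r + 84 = (r - 7)*(r - 6)*(r + 2)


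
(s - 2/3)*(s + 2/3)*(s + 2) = s^3 + 2*s^2 - 4*s/9 - 8/9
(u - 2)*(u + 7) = u^2 + 5*u - 14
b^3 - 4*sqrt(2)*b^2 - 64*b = b*(b - 8*sqrt(2))*(b + 4*sqrt(2))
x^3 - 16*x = x*(x - 4)*(x + 4)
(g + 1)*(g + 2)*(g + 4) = g^3 + 7*g^2 + 14*g + 8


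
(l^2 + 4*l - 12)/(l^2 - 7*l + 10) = (l + 6)/(l - 5)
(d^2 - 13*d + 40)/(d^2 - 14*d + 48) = (d - 5)/(d - 6)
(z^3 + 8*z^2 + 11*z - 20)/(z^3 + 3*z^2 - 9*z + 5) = (z + 4)/(z - 1)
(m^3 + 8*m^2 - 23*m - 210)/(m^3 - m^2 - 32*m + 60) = (m + 7)/(m - 2)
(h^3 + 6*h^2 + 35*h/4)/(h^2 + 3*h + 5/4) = h*(2*h + 7)/(2*h + 1)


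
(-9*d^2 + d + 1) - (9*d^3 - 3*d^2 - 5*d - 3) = -9*d^3 - 6*d^2 + 6*d + 4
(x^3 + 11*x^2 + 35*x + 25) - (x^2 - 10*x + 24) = x^3 + 10*x^2 + 45*x + 1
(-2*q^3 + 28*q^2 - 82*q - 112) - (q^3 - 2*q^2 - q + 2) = -3*q^3 + 30*q^2 - 81*q - 114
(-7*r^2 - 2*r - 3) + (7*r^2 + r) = -r - 3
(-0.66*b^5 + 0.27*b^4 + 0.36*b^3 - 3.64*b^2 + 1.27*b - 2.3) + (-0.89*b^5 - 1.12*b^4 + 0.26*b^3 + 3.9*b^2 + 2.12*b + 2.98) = -1.55*b^5 - 0.85*b^4 + 0.62*b^3 + 0.26*b^2 + 3.39*b + 0.68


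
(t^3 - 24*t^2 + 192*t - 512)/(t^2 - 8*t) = t - 16 + 64/t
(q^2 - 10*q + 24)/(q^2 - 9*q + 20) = (q - 6)/(q - 5)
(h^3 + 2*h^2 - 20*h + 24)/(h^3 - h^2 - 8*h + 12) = (h + 6)/(h + 3)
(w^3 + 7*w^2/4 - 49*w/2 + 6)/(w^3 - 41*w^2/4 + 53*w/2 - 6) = (w + 6)/(w - 6)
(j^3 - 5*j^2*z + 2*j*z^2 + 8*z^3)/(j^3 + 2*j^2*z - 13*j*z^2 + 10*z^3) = (-j^2 + 3*j*z + 4*z^2)/(-j^2 - 4*j*z + 5*z^2)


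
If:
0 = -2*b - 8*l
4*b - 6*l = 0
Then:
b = 0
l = 0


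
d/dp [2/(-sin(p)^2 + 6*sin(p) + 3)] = 4*(sin(p) - 3)*cos(p)/(6*sin(p) + cos(p)^2 + 2)^2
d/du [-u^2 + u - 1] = 1 - 2*u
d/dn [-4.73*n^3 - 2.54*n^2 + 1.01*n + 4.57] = -14.19*n^2 - 5.08*n + 1.01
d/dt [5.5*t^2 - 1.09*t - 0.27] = 11.0*t - 1.09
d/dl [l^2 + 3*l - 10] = 2*l + 3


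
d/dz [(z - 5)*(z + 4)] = 2*z - 1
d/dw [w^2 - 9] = 2*w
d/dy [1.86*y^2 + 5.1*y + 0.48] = 3.72*y + 5.1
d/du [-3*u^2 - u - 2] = -6*u - 1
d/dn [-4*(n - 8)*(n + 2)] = 24 - 8*n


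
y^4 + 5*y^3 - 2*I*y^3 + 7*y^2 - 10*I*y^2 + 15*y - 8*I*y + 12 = (y + 1)*(y + 4)*(y - 3*I)*(y + I)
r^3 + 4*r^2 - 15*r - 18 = (r - 3)*(r + 1)*(r + 6)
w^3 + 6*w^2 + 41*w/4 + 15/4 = (w + 1/2)*(w + 5/2)*(w + 3)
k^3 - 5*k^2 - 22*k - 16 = (k - 8)*(k + 1)*(k + 2)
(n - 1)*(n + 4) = n^2 + 3*n - 4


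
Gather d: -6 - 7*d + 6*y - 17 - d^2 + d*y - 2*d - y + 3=-d^2 + d*(y - 9) + 5*y - 20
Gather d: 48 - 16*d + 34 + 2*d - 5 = 77 - 14*d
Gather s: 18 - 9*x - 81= -9*x - 63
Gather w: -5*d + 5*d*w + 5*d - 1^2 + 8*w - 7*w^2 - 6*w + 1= -7*w^2 + w*(5*d + 2)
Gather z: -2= -2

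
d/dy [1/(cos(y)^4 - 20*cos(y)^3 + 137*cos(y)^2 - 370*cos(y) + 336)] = 2*(2*cos(y)^3 - 30*cos(y)^2 + 137*cos(y) - 185)*sin(y)/(cos(y)^4 - 20*cos(y)^3 + 137*cos(y)^2 - 370*cos(y) + 336)^2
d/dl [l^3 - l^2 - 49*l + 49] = 3*l^2 - 2*l - 49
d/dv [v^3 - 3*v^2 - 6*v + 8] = 3*v^2 - 6*v - 6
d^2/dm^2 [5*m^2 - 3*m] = 10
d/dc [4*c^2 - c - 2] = 8*c - 1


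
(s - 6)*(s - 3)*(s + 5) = s^3 - 4*s^2 - 27*s + 90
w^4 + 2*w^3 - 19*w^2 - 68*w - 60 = (w - 5)*(w + 2)^2*(w + 3)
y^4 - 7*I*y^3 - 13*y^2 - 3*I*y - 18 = (y - 3*I)^2*(y - 2*I)*(y + I)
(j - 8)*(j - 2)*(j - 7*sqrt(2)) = j^3 - 10*j^2 - 7*sqrt(2)*j^2 + 16*j + 70*sqrt(2)*j - 112*sqrt(2)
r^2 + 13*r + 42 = (r + 6)*(r + 7)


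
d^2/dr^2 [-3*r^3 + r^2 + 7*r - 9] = 2 - 18*r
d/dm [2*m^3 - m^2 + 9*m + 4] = 6*m^2 - 2*m + 9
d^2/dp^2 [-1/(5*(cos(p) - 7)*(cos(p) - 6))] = (4*sin(p)^4 - 3*sin(p)^2 + 2379*cos(p)/4 - 39*cos(3*p)/4 - 255)/(5*(cos(p) - 7)^3*(cos(p) - 6)^3)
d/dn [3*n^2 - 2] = 6*n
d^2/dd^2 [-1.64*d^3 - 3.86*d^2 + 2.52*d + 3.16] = -9.84*d - 7.72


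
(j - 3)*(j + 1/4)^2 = j^3 - 5*j^2/2 - 23*j/16 - 3/16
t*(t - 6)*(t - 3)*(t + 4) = t^4 - 5*t^3 - 18*t^2 + 72*t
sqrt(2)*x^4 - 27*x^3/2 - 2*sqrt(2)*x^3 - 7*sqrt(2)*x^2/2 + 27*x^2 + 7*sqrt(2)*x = x*(x - 2)*(x - 7*sqrt(2))*(sqrt(2)*x + 1/2)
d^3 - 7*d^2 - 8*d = d*(d - 8)*(d + 1)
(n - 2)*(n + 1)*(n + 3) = n^3 + 2*n^2 - 5*n - 6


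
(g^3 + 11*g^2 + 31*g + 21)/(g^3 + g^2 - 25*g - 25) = (g^2 + 10*g + 21)/(g^2 - 25)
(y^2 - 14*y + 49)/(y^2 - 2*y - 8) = (-y^2 + 14*y - 49)/(-y^2 + 2*y + 8)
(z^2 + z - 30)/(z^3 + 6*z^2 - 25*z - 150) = 1/(z + 5)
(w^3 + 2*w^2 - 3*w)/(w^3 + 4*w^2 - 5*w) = (w + 3)/(w + 5)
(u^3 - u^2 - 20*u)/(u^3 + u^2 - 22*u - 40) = u/(u + 2)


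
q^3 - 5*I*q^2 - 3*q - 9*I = (q - 3*I)^2*(q + I)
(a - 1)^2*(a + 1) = a^3 - a^2 - a + 1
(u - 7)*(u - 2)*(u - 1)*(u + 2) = u^4 - 8*u^3 + 3*u^2 + 32*u - 28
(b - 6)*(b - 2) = b^2 - 8*b + 12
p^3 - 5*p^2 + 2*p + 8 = (p - 4)*(p - 2)*(p + 1)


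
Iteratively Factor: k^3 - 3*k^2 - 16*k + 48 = (k - 4)*(k^2 + k - 12) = (k - 4)*(k + 4)*(k - 3)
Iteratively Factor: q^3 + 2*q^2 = (q + 2)*(q^2) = q*(q + 2)*(q)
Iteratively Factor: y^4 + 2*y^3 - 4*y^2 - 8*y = (y - 2)*(y^3 + 4*y^2 + 4*y) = y*(y - 2)*(y^2 + 4*y + 4) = y*(y - 2)*(y + 2)*(y + 2)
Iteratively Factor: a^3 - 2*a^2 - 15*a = (a + 3)*(a^2 - 5*a) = a*(a + 3)*(a - 5)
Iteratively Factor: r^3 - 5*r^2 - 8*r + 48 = (r - 4)*(r^2 - r - 12) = (r - 4)*(r + 3)*(r - 4)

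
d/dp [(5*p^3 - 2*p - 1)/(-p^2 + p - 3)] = ((2 - 15*p^2)*(p^2 - p + 3) - (2*p - 1)*(-5*p^3 + 2*p + 1))/(p^2 - p + 3)^2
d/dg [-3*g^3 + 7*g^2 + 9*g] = -9*g^2 + 14*g + 9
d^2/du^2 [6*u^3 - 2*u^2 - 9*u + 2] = 36*u - 4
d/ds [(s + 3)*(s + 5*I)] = 2*s + 3 + 5*I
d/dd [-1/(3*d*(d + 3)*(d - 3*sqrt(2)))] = (d*(d + 3) + d*(d - 3*sqrt(2)) + (d + 3)*(d - 3*sqrt(2)))/(3*d^2*(d + 3)^2*(d - 3*sqrt(2))^2)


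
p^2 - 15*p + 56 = (p - 8)*(p - 7)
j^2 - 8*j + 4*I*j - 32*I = (j - 8)*(j + 4*I)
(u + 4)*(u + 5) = u^2 + 9*u + 20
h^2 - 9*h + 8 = (h - 8)*(h - 1)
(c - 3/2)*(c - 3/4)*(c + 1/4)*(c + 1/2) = c^4 - 3*c^3/2 - 7*c^2/16 + 9*c/16 + 9/64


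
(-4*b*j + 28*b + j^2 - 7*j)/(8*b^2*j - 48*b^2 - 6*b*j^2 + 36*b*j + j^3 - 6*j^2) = (7 - j)/(2*b*j - 12*b - j^2 + 6*j)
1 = 1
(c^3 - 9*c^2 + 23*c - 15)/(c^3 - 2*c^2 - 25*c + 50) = (c^2 - 4*c + 3)/(c^2 + 3*c - 10)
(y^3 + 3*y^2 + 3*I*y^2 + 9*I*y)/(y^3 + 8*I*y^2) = (y^2 + 3*y*(1 + I) + 9*I)/(y*(y + 8*I))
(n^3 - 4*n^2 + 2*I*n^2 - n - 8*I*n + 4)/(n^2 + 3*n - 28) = (n^2 + 2*I*n - 1)/(n + 7)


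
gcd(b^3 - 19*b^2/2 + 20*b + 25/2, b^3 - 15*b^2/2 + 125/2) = b^2 - 10*b + 25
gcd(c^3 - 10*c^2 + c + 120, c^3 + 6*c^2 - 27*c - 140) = c - 5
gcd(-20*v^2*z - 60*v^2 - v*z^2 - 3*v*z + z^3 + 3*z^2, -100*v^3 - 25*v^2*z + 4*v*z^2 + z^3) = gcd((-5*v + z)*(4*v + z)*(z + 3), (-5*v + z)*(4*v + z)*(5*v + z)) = -20*v^2 - v*z + z^2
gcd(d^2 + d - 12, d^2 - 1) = 1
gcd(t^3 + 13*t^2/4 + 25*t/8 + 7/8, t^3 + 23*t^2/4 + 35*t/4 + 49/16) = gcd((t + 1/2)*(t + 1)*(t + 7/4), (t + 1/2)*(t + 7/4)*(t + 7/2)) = t^2 + 9*t/4 + 7/8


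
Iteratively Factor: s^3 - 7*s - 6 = (s - 3)*(s^2 + 3*s + 2) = (s - 3)*(s + 2)*(s + 1)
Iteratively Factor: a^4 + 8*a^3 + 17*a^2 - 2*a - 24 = (a + 3)*(a^3 + 5*a^2 + 2*a - 8) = (a + 3)*(a + 4)*(a^2 + a - 2) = (a + 2)*(a + 3)*(a + 4)*(a - 1)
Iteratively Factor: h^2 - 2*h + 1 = (h - 1)*(h - 1)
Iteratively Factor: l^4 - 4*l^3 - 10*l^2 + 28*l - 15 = (l + 3)*(l^3 - 7*l^2 + 11*l - 5) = (l - 1)*(l + 3)*(l^2 - 6*l + 5) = (l - 5)*(l - 1)*(l + 3)*(l - 1)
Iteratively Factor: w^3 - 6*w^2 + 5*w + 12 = (w - 4)*(w^2 - 2*w - 3) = (w - 4)*(w + 1)*(w - 3)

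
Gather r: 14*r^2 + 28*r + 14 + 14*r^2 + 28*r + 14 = 28*r^2 + 56*r + 28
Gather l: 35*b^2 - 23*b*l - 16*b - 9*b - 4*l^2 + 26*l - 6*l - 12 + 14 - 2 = 35*b^2 - 25*b - 4*l^2 + l*(20 - 23*b)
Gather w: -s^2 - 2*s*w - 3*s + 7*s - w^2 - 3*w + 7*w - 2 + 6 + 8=-s^2 + 4*s - w^2 + w*(4 - 2*s) + 12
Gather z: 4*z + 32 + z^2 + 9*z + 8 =z^2 + 13*z + 40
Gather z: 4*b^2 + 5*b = 4*b^2 + 5*b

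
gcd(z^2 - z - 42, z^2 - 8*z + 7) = z - 7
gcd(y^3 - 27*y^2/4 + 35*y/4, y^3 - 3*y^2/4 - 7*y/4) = y^2 - 7*y/4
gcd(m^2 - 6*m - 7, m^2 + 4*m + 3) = m + 1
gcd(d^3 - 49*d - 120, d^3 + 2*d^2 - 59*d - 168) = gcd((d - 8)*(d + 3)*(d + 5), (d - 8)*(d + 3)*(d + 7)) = d^2 - 5*d - 24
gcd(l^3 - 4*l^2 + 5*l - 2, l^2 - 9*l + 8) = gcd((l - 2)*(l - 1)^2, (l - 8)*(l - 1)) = l - 1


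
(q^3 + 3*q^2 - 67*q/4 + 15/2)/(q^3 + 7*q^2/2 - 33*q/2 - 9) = (4*q^2 - 12*q + 5)/(2*(2*q^2 - 5*q - 3))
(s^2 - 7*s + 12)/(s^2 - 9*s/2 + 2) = 2*(s - 3)/(2*s - 1)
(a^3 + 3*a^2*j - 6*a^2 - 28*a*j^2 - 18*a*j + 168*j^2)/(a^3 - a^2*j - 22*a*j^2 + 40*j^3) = (a^2 + 7*a*j - 6*a - 42*j)/(a^2 + 3*a*j - 10*j^2)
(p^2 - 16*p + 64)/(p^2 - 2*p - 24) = (-p^2 + 16*p - 64)/(-p^2 + 2*p + 24)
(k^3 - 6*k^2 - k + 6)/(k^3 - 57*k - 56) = (k^2 - 7*k + 6)/(k^2 - k - 56)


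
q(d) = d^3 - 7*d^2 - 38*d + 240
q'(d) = 3*d^2 - 14*d - 38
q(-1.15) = 272.92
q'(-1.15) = -17.93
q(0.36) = 225.46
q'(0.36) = -42.65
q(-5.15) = 113.45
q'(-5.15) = 113.67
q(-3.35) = 251.15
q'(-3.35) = 42.57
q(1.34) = 178.92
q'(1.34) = -51.37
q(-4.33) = 192.11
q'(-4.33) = 78.87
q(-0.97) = 269.36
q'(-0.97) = -21.60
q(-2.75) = 270.77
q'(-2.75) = 23.19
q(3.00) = 90.00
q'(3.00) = -53.00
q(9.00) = 60.00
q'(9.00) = 79.00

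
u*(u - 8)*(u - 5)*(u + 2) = u^4 - 11*u^3 + 14*u^2 + 80*u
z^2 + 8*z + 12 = (z + 2)*(z + 6)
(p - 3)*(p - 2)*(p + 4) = p^3 - p^2 - 14*p + 24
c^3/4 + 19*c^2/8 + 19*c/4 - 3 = (c/4 + 1)*(c - 1/2)*(c + 6)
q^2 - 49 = (q - 7)*(q + 7)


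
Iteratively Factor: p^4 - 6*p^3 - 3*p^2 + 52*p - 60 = (p + 3)*(p^3 - 9*p^2 + 24*p - 20) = (p - 2)*(p + 3)*(p^2 - 7*p + 10) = (p - 2)^2*(p + 3)*(p - 5)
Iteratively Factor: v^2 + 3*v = (v + 3)*(v)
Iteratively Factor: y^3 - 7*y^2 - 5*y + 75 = (y - 5)*(y^2 - 2*y - 15) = (y - 5)*(y + 3)*(y - 5)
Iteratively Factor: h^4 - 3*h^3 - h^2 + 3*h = (h + 1)*(h^3 - 4*h^2 + 3*h) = h*(h + 1)*(h^2 - 4*h + 3) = h*(h - 1)*(h + 1)*(h - 3)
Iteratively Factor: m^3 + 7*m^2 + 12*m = (m + 3)*(m^2 + 4*m) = (m + 3)*(m + 4)*(m)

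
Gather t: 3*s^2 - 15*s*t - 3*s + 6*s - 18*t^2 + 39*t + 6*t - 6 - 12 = 3*s^2 + 3*s - 18*t^2 + t*(45 - 15*s) - 18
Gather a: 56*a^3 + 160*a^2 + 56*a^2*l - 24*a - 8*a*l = 56*a^3 + a^2*(56*l + 160) + a*(-8*l - 24)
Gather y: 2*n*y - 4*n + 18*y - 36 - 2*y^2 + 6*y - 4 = -4*n - 2*y^2 + y*(2*n + 24) - 40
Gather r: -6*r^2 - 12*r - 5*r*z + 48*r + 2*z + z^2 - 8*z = -6*r^2 + r*(36 - 5*z) + z^2 - 6*z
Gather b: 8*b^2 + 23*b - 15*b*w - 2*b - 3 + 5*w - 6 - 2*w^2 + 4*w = 8*b^2 + b*(21 - 15*w) - 2*w^2 + 9*w - 9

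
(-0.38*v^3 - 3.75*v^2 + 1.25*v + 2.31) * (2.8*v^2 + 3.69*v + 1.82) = -1.064*v^5 - 11.9022*v^4 - 11.0291*v^3 + 4.2555*v^2 + 10.7989*v + 4.2042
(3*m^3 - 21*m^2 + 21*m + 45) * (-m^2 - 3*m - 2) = -3*m^5 + 12*m^4 + 36*m^3 - 66*m^2 - 177*m - 90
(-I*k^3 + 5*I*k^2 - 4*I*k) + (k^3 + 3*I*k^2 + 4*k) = k^3 - I*k^3 + 8*I*k^2 + 4*k - 4*I*k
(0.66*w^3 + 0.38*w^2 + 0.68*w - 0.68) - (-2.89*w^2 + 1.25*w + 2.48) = 0.66*w^3 + 3.27*w^2 - 0.57*w - 3.16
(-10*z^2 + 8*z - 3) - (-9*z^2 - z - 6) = -z^2 + 9*z + 3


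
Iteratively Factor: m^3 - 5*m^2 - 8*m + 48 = (m + 3)*(m^2 - 8*m + 16) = (m - 4)*(m + 3)*(m - 4)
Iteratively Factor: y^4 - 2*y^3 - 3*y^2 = (y)*(y^3 - 2*y^2 - 3*y) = y*(y - 3)*(y^2 + y) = y*(y - 3)*(y + 1)*(y)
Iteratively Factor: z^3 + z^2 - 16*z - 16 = (z + 1)*(z^2 - 16) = (z - 4)*(z + 1)*(z + 4)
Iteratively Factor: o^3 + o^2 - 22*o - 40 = (o + 4)*(o^2 - 3*o - 10) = (o - 5)*(o + 4)*(o + 2)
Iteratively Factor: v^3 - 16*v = (v + 4)*(v^2 - 4*v) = (v - 4)*(v + 4)*(v)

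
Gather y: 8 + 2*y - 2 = 2*y + 6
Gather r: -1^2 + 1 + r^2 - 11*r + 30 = r^2 - 11*r + 30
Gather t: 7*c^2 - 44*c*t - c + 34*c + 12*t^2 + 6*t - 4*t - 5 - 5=7*c^2 + 33*c + 12*t^2 + t*(2 - 44*c) - 10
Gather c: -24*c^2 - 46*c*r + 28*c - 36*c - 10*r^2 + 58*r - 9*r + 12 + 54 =-24*c^2 + c*(-46*r - 8) - 10*r^2 + 49*r + 66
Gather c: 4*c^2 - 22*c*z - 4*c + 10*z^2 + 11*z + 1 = 4*c^2 + c*(-22*z - 4) + 10*z^2 + 11*z + 1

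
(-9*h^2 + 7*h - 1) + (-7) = -9*h^2 + 7*h - 8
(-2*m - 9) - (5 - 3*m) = m - 14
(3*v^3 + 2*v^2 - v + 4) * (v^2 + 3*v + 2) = 3*v^5 + 11*v^4 + 11*v^3 + 5*v^2 + 10*v + 8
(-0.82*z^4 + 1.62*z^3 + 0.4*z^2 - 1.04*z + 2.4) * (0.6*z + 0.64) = -0.492*z^5 + 0.4472*z^4 + 1.2768*z^3 - 0.368*z^2 + 0.7744*z + 1.536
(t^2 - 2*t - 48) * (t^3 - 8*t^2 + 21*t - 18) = t^5 - 10*t^4 - 11*t^3 + 324*t^2 - 972*t + 864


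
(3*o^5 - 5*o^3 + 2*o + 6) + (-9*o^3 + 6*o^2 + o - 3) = 3*o^5 - 14*o^3 + 6*o^2 + 3*o + 3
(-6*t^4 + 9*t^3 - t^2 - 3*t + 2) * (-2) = 12*t^4 - 18*t^3 + 2*t^2 + 6*t - 4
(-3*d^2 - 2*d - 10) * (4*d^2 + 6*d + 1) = -12*d^4 - 26*d^3 - 55*d^2 - 62*d - 10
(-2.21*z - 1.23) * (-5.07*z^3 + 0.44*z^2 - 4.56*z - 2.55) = 11.2047*z^4 + 5.2637*z^3 + 9.5364*z^2 + 11.2443*z + 3.1365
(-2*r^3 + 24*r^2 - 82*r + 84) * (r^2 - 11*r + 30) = -2*r^5 + 46*r^4 - 406*r^3 + 1706*r^2 - 3384*r + 2520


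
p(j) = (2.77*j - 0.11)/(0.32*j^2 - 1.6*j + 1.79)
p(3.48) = 97.91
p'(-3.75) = -0.05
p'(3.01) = -188.96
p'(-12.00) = -0.03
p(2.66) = -35.97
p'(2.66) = -31.98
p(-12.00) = -0.50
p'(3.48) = -602.50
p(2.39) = -31.58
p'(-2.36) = -0.01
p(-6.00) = -0.73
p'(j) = (1.6 - 0.64*j)*(2.77*j - 0.11)/(0.32*j^2 - 1.6*j + 1.79)^2 + 2.77/(0.32*j^2 - 1.6*j + 1.79) = (-0.8864*j^2 + 0.0704000000000002*j + 4.7823)/(0.1024*j^4 - 1.024*j^3 + 3.7056*j^2 - 5.728*j + 3.2041)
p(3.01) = -64.90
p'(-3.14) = -0.04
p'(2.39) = -2.65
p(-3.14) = -0.88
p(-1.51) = -0.87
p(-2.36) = -0.90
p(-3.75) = -0.85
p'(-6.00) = -0.05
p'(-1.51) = 0.11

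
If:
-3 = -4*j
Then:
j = 3/4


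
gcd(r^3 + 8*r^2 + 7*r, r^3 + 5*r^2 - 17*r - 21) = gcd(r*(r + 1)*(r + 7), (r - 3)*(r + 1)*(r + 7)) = r^2 + 8*r + 7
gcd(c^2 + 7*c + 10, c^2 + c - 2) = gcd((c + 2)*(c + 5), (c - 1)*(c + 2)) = c + 2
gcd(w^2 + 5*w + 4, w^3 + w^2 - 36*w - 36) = w + 1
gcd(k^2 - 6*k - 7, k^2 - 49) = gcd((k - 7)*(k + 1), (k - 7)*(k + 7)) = k - 7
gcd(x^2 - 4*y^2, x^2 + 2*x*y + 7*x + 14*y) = x + 2*y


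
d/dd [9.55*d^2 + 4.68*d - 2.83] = 19.1*d + 4.68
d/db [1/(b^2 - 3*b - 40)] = (3 - 2*b)/(-b^2 + 3*b + 40)^2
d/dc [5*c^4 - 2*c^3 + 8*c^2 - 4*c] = 20*c^3 - 6*c^2 + 16*c - 4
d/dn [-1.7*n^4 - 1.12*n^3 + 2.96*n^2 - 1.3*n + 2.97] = -6.8*n^3 - 3.36*n^2 + 5.92*n - 1.3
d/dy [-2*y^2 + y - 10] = 1 - 4*y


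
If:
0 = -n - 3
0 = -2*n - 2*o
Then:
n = -3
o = 3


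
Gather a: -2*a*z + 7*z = -2*a*z + 7*z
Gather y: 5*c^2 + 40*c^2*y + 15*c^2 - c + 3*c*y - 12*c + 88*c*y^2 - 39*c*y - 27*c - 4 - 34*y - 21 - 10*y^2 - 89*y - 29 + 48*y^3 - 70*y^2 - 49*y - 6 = 20*c^2 - 40*c + 48*y^3 + y^2*(88*c - 80) + y*(40*c^2 - 36*c - 172) - 60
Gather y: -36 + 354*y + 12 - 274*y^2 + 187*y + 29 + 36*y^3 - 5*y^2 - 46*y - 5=36*y^3 - 279*y^2 + 495*y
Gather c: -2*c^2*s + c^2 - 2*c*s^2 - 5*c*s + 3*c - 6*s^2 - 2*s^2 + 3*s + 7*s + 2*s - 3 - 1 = c^2*(1 - 2*s) + c*(-2*s^2 - 5*s + 3) - 8*s^2 + 12*s - 4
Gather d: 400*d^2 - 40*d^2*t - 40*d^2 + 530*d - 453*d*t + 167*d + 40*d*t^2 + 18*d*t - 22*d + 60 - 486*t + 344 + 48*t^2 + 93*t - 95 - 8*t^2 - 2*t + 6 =d^2*(360 - 40*t) + d*(40*t^2 - 435*t + 675) + 40*t^2 - 395*t + 315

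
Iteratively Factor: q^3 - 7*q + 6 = (q - 1)*(q^2 + q - 6) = (q - 1)*(q + 3)*(q - 2)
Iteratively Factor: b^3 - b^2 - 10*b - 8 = (b + 1)*(b^2 - 2*b - 8) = (b - 4)*(b + 1)*(b + 2)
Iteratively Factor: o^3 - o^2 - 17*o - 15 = (o + 1)*(o^2 - 2*o - 15) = (o + 1)*(o + 3)*(o - 5)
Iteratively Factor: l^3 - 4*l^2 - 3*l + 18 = (l - 3)*(l^2 - l - 6) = (l - 3)*(l + 2)*(l - 3)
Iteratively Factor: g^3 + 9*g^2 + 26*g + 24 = (g + 2)*(g^2 + 7*g + 12) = (g + 2)*(g + 3)*(g + 4)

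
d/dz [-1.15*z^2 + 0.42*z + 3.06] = 0.42 - 2.3*z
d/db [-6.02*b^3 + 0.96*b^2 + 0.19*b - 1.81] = -18.06*b^2 + 1.92*b + 0.19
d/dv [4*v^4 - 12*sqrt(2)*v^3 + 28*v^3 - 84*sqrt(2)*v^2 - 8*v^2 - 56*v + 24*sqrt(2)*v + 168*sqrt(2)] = 16*v^3 - 36*sqrt(2)*v^2 + 84*v^2 - 168*sqrt(2)*v - 16*v - 56 + 24*sqrt(2)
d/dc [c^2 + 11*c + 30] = 2*c + 11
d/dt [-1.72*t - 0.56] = -1.72000000000000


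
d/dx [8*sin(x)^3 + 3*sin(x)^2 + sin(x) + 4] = (24*sin(x)^2 + 6*sin(x) + 1)*cos(x)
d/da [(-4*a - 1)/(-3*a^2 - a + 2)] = (12*a^2 + 4*a - (4*a + 1)*(6*a + 1) - 8)/(3*a^2 + a - 2)^2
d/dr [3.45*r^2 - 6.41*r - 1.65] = 6.9*r - 6.41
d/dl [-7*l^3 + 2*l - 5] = 2 - 21*l^2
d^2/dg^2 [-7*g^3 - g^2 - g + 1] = -42*g - 2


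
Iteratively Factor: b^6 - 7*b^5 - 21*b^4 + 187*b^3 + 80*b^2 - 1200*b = (b + 3)*(b^5 - 10*b^4 + 9*b^3 + 160*b^2 - 400*b) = b*(b + 3)*(b^4 - 10*b^3 + 9*b^2 + 160*b - 400) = b*(b - 4)*(b + 3)*(b^3 - 6*b^2 - 15*b + 100) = b*(b - 5)*(b - 4)*(b + 3)*(b^2 - b - 20) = b*(b - 5)^2*(b - 4)*(b + 3)*(b + 4)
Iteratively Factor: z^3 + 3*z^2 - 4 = (z + 2)*(z^2 + z - 2) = (z - 1)*(z + 2)*(z + 2)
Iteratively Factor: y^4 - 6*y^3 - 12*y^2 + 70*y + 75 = (y + 3)*(y^3 - 9*y^2 + 15*y + 25) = (y + 1)*(y + 3)*(y^2 - 10*y + 25) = (y - 5)*(y + 1)*(y + 3)*(y - 5)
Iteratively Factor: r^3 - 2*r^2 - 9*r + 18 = (r + 3)*(r^2 - 5*r + 6) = (r - 2)*(r + 3)*(r - 3)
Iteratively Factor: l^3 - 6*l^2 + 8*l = (l)*(l^2 - 6*l + 8) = l*(l - 4)*(l - 2)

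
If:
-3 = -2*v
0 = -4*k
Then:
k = 0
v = 3/2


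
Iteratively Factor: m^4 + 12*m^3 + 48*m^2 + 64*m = (m)*(m^3 + 12*m^2 + 48*m + 64) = m*(m + 4)*(m^2 + 8*m + 16) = m*(m + 4)^2*(m + 4)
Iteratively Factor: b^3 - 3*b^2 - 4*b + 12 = (b - 3)*(b^2 - 4) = (b - 3)*(b - 2)*(b + 2)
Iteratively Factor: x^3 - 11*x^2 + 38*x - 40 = (x - 2)*(x^2 - 9*x + 20) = (x - 5)*(x - 2)*(x - 4)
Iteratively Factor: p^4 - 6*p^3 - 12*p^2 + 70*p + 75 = (p + 3)*(p^3 - 9*p^2 + 15*p + 25) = (p + 1)*(p + 3)*(p^2 - 10*p + 25) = (p - 5)*(p + 1)*(p + 3)*(p - 5)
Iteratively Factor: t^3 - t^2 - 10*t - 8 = (t - 4)*(t^2 + 3*t + 2) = (t - 4)*(t + 2)*(t + 1)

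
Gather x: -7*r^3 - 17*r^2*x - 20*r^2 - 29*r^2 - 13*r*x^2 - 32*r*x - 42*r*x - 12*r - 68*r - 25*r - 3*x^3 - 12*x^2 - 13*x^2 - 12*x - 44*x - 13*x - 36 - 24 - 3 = -7*r^3 - 49*r^2 - 105*r - 3*x^3 + x^2*(-13*r - 25) + x*(-17*r^2 - 74*r - 69) - 63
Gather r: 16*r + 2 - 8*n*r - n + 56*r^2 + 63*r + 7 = -n + 56*r^2 + r*(79 - 8*n) + 9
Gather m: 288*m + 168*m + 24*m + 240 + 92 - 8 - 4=480*m + 320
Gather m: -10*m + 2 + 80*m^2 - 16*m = 80*m^2 - 26*m + 2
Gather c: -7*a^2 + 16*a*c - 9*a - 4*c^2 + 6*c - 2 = -7*a^2 - 9*a - 4*c^2 + c*(16*a + 6) - 2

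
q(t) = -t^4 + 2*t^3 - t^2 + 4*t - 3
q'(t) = -4*t^3 + 6*t^2 - 2*t + 4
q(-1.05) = -11.83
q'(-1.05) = 17.35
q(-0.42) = -5.04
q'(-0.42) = 6.19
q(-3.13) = -182.62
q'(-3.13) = 191.70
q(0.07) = -2.72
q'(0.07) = 3.89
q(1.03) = 1.12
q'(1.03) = 3.93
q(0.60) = -0.66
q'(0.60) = 4.10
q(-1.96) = -44.50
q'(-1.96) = 61.09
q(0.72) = -0.16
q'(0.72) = 4.18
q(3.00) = -27.00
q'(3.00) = -56.00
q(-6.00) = -1791.00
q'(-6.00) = 1096.00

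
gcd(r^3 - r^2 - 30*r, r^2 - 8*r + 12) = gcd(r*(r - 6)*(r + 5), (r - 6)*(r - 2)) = r - 6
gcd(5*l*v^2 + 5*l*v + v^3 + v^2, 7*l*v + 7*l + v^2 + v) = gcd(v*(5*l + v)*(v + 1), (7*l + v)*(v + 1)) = v + 1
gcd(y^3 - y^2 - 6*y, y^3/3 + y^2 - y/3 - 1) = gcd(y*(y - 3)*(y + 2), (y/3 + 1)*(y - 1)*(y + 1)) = 1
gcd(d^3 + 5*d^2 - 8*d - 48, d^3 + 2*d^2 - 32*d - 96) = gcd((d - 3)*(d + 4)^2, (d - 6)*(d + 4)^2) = d^2 + 8*d + 16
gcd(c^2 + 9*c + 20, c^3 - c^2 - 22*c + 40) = c + 5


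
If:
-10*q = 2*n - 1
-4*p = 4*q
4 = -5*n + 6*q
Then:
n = -17/31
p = -13/62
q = 13/62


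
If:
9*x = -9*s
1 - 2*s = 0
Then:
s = 1/2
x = -1/2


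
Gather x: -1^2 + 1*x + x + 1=2*x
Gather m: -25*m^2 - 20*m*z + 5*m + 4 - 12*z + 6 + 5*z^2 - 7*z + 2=-25*m^2 + m*(5 - 20*z) + 5*z^2 - 19*z + 12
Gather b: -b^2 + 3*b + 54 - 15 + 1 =-b^2 + 3*b + 40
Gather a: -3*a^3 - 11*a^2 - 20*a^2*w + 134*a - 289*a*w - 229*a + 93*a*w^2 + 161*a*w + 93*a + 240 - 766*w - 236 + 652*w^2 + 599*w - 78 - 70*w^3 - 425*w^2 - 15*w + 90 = -3*a^3 + a^2*(-20*w - 11) + a*(93*w^2 - 128*w - 2) - 70*w^3 + 227*w^2 - 182*w + 16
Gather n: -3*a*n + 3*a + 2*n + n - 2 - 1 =3*a + n*(3 - 3*a) - 3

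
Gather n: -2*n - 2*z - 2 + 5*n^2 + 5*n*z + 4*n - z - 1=5*n^2 + n*(5*z + 2) - 3*z - 3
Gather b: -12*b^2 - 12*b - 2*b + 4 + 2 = -12*b^2 - 14*b + 6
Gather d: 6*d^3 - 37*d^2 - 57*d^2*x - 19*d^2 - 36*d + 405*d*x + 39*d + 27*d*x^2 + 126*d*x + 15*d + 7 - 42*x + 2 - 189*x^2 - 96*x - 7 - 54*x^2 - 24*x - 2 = 6*d^3 + d^2*(-57*x - 56) + d*(27*x^2 + 531*x + 18) - 243*x^2 - 162*x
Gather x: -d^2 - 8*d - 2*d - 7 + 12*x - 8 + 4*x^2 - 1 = -d^2 - 10*d + 4*x^2 + 12*x - 16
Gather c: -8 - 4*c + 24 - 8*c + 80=96 - 12*c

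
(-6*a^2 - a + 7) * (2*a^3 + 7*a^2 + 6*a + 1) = -12*a^5 - 44*a^4 - 29*a^3 + 37*a^2 + 41*a + 7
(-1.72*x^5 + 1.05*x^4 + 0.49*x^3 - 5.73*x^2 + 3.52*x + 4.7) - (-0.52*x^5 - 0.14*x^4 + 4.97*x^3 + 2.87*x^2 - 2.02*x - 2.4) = -1.2*x^5 + 1.19*x^4 - 4.48*x^3 - 8.6*x^2 + 5.54*x + 7.1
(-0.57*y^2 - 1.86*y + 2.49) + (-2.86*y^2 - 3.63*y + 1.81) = -3.43*y^2 - 5.49*y + 4.3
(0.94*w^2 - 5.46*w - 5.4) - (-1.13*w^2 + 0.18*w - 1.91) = 2.07*w^2 - 5.64*w - 3.49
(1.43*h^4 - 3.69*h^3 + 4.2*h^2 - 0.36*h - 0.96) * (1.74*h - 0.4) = 2.4882*h^5 - 6.9926*h^4 + 8.784*h^3 - 2.3064*h^2 - 1.5264*h + 0.384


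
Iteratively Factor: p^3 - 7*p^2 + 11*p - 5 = (p - 1)*(p^2 - 6*p + 5) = (p - 5)*(p - 1)*(p - 1)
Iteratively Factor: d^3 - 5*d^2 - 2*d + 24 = (d + 2)*(d^2 - 7*d + 12) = (d - 4)*(d + 2)*(d - 3)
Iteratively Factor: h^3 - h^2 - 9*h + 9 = (h + 3)*(h^2 - 4*h + 3) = (h - 1)*(h + 3)*(h - 3)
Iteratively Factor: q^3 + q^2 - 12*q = (q + 4)*(q^2 - 3*q) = (q - 3)*(q + 4)*(q)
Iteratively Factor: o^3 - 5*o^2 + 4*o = (o)*(o^2 - 5*o + 4) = o*(o - 1)*(o - 4)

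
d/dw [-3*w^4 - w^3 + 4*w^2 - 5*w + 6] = -12*w^3 - 3*w^2 + 8*w - 5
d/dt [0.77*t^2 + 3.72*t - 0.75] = 1.54*t + 3.72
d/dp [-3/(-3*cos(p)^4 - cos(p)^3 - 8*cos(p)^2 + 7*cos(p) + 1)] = 3*(12*cos(p)^3 + 3*cos(p)^2 + 16*cos(p) - 7)*sin(p)/(3*cos(p)^4 + cos(p)^3 + 8*cos(p)^2 - 7*cos(p) - 1)^2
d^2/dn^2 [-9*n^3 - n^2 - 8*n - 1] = -54*n - 2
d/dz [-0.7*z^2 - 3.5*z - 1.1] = -1.4*z - 3.5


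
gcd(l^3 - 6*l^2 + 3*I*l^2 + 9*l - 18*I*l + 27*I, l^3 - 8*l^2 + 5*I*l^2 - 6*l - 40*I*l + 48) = l + 3*I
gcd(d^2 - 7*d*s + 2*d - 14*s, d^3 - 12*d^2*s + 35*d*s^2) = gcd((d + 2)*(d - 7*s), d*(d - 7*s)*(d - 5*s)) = -d + 7*s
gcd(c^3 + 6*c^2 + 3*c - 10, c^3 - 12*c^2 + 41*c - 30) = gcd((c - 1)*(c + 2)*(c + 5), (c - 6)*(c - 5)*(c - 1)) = c - 1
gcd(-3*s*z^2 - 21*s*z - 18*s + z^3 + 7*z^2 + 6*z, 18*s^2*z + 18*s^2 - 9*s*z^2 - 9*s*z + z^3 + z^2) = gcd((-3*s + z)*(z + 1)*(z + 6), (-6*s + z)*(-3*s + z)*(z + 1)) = -3*s*z - 3*s + z^2 + z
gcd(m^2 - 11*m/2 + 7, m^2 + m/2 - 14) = m - 7/2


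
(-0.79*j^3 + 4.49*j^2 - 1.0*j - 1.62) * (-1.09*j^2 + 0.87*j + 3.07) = 0.8611*j^5 - 5.5814*j^4 + 2.571*j^3 + 14.6801*j^2 - 4.4794*j - 4.9734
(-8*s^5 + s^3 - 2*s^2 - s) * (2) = -16*s^5 + 2*s^3 - 4*s^2 - 2*s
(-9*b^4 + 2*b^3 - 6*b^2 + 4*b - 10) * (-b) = 9*b^5 - 2*b^4 + 6*b^3 - 4*b^2 + 10*b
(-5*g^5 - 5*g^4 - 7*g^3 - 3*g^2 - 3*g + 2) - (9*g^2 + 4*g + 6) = -5*g^5 - 5*g^4 - 7*g^3 - 12*g^2 - 7*g - 4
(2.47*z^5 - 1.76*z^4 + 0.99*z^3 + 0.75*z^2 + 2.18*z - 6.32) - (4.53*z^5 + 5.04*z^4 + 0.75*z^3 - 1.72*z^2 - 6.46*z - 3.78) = -2.06*z^5 - 6.8*z^4 + 0.24*z^3 + 2.47*z^2 + 8.64*z - 2.54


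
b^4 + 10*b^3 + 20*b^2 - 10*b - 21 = (b - 1)*(b + 1)*(b + 3)*(b + 7)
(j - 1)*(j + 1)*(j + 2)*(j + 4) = j^4 + 6*j^3 + 7*j^2 - 6*j - 8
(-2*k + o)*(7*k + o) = -14*k^2 + 5*k*o + o^2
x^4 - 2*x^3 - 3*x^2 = x^2*(x - 3)*(x + 1)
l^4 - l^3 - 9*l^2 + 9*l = l*(l - 3)*(l - 1)*(l + 3)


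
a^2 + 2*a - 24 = (a - 4)*(a + 6)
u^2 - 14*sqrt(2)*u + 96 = (u - 8*sqrt(2))*(u - 6*sqrt(2))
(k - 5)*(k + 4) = k^2 - k - 20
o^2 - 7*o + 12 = (o - 4)*(o - 3)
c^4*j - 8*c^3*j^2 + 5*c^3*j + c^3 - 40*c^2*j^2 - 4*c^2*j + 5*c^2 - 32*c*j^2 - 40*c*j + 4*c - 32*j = (c + 1)*(c + 4)*(c - 8*j)*(c*j + 1)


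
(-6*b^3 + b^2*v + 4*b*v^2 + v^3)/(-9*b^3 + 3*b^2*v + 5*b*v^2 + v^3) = (2*b + v)/(3*b + v)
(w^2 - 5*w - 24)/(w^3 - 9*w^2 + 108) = (w - 8)/(w^2 - 12*w + 36)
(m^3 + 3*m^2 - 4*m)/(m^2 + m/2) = 2*(m^2 + 3*m - 4)/(2*m + 1)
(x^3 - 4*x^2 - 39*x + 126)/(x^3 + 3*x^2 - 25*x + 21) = (x^2 - x - 42)/(x^2 + 6*x - 7)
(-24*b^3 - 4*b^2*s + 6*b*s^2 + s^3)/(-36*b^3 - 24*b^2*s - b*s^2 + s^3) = (-12*b^2 + 4*b*s + s^2)/(-18*b^2 - 3*b*s + s^2)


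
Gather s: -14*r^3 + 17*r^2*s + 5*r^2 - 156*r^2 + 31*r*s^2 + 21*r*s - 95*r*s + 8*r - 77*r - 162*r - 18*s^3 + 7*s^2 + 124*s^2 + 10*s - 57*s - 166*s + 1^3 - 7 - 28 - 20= -14*r^3 - 151*r^2 - 231*r - 18*s^3 + s^2*(31*r + 131) + s*(17*r^2 - 74*r - 213) - 54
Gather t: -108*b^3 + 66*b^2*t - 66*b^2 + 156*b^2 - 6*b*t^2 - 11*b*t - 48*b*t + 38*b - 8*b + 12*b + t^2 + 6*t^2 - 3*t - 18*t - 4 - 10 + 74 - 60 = -108*b^3 + 90*b^2 + 42*b + t^2*(7 - 6*b) + t*(66*b^2 - 59*b - 21)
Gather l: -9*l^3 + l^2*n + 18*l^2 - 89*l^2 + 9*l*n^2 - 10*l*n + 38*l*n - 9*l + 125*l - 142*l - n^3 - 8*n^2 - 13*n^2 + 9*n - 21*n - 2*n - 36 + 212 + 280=-9*l^3 + l^2*(n - 71) + l*(9*n^2 + 28*n - 26) - n^3 - 21*n^2 - 14*n + 456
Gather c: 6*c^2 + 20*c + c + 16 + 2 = 6*c^2 + 21*c + 18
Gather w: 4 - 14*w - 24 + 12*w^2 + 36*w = 12*w^2 + 22*w - 20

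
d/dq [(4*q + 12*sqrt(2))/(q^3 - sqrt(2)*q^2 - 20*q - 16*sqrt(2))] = 8*(-q^3 - 4*sqrt(2)*q^2 + 6*q + 22*sqrt(2))/(q^6 - 2*sqrt(2)*q^5 - 38*q^4 + 8*sqrt(2)*q^3 + 464*q^2 + 640*sqrt(2)*q + 512)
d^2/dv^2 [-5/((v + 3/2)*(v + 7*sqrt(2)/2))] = 160*(-(2*v + 3)^2 - (2*v + 3)*(2*v + 7*sqrt(2)) - (2*v + 7*sqrt(2))^2)/((2*v + 3)^3*(2*v + 7*sqrt(2))^3)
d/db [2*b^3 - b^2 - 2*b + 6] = 6*b^2 - 2*b - 2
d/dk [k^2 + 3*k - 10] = 2*k + 3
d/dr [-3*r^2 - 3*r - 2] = -6*r - 3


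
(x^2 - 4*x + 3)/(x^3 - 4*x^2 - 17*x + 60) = (x - 1)/(x^2 - x - 20)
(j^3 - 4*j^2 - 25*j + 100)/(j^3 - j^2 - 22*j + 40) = (j - 5)/(j - 2)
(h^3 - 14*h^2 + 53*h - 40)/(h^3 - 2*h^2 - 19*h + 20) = (h - 8)/(h + 4)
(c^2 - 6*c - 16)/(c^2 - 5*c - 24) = (c + 2)/(c + 3)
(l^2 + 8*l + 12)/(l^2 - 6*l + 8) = (l^2 + 8*l + 12)/(l^2 - 6*l + 8)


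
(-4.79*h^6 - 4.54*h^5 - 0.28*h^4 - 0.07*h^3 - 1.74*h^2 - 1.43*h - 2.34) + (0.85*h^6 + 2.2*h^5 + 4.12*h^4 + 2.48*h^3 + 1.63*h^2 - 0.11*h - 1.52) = -3.94*h^6 - 2.34*h^5 + 3.84*h^4 + 2.41*h^3 - 0.11*h^2 - 1.54*h - 3.86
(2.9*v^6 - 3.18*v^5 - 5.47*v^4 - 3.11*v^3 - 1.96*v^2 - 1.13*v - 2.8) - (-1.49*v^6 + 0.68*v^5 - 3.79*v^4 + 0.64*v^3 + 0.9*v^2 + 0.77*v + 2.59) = 4.39*v^6 - 3.86*v^5 - 1.68*v^4 - 3.75*v^3 - 2.86*v^2 - 1.9*v - 5.39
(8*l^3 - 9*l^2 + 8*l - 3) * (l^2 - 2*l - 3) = 8*l^5 - 25*l^4 + 2*l^3 + 8*l^2 - 18*l + 9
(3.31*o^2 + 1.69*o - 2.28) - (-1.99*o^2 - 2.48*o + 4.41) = 5.3*o^2 + 4.17*o - 6.69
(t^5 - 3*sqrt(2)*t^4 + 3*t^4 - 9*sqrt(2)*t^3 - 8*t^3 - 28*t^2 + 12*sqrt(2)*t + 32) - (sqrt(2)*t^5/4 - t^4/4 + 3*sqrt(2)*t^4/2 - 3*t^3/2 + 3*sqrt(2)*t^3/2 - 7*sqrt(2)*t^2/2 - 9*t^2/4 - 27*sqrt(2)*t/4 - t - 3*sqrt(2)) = -sqrt(2)*t^5/4 + t^5 - 9*sqrt(2)*t^4/2 + 13*t^4/4 - 21*sqrt(2)*t^3/2 - 13*t^3/2 - 103*t^2/4 + 7*sqrt(2)*t^2/2 + t + 75*sqrt(2)*t/4 + 3*sqrt(2) + 32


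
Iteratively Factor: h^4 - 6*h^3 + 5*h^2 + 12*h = (h - 3)*(h^3 - 3*h^2 - 4*h) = (h - 4)*(h - 3)*(h^2 + h) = h*(h - 4)*(h - 3)*(h + 1)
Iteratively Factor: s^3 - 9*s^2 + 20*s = (s)*(s^2 - 9*s + 20) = s*(s - 4)*(s - 5)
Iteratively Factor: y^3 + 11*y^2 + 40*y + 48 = (y + 4)*(y^2 + 7*y + 12) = (y + 3)*(y + 4)*(y + 4)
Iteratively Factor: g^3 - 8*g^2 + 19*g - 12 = (g - 3)*(g^2 - 5*g + 4) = (g - 3)*(g - 1)*(g - 4)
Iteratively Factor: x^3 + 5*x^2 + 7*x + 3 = (x + 1)*(x^2 + 4*x + 3) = (x + 1)^2*(x + 3)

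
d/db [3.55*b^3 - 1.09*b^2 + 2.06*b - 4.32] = 10.65*b^2 - 2.18*b + 2.06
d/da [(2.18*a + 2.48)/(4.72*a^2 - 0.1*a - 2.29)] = (10.2896*a^2 - 0.218*a - (2.18*a + 2.48)*(9.44*a - 0.1) - 4.9922)/(-4.72*a^2 + 0.1*a + 2.29)^2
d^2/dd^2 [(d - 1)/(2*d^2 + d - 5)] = 2*((1 - 6*d)*(2*d^2 + d - 5) + (d - 1)*(4*d + 1)^2)/(2*d^2 + d - 5)^3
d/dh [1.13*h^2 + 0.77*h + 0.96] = 2.26*h + 0.77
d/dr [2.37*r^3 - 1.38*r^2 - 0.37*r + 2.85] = 7.11*r^2 - 2.76*r - 0.37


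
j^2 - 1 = (j - 1)*(j + 1)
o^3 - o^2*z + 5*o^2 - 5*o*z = o*(o + 5)*(o - z)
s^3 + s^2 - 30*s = s*(s - 5)*(s + 6)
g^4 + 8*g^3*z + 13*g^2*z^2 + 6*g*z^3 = g*(g + z)^2*(g + 6*z)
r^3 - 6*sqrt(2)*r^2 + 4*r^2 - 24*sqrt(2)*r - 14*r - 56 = (r + 4)*(r - 7*sqrt(2))*(r + sqrt(2))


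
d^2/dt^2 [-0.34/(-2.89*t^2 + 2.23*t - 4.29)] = (-5.679428*t^2 + 4.382396*t + 0.34*(5.78*t - 2.23)*(11.56*t - 4.46) - 8.430708)/(2.89*t^2 - 2.23*t + 4.29)^3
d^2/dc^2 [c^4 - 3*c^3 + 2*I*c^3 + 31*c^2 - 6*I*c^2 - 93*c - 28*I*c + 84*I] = 12*c^2 + c*(-18 + 12*I) + 62 - 12*I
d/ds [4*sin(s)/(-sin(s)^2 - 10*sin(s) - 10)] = 4*(sin(s)^2 - 10)*cos(s)/(sin(s)^2 + 10*sin(s) + 10)^2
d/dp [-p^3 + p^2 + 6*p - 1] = -3*p^2 + 2*p + 6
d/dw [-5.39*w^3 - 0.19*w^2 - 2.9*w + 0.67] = -16.17*w^2 - 0.38*w - 2.9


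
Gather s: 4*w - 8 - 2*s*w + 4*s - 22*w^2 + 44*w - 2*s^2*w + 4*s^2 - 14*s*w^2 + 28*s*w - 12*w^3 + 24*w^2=s^2*(4 - 2*w) + s*(-14*w^2 + 26*w + 4) - 12*w^3 + 2*w^2 + 48*w - 8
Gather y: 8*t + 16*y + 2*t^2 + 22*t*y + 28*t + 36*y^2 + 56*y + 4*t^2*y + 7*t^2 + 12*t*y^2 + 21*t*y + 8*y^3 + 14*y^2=9*t^2 + 36*t + 8*y^3 + y^2*(12*t + 50) + y*(4*t^2 + 43*t + 72)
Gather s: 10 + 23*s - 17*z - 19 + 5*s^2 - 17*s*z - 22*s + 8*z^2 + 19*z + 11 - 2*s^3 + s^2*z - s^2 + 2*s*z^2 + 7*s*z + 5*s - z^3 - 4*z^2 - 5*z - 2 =-2*s^3 + s^2*(z + 4) + s*(2*z^2 - 10*z + 6) - z^3 + 4*z^2 - 3*z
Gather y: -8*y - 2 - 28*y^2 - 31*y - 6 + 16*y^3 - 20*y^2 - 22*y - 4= 16*y^3 - 48*y^2 - 61*y - 12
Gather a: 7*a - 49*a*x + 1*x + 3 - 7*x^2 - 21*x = a*(7 - 49*x) - 7*x^2 - 20*x + 3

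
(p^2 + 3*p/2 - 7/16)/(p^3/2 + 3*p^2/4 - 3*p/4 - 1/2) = (16*p^2 + 24*p - 7)/(4*(2*p^3 + 3*p^2 - 3*p - 2))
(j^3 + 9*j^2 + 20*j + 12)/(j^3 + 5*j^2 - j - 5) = (j^2 + 8*j + 12)/(j^2 + 4*j - 5)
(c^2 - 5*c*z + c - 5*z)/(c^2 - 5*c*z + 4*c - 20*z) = (c + 1)/(c + 4)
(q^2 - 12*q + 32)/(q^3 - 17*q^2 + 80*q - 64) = (q - 4)/(q^2 - 9*q + 8)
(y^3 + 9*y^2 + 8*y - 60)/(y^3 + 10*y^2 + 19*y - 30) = (y - 2)/(y - 1)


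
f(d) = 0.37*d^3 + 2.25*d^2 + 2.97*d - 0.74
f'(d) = 1.11*d^2 + 4.5*d + 2.97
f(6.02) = 179.40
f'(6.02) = 70.29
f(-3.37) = 0.64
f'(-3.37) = 0.41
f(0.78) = 3.12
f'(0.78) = 7.16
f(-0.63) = -1.81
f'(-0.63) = 0.58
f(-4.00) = -0.30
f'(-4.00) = 2.73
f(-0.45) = -1.65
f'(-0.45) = 1.17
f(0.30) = 0.36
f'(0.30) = 4.42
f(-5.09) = -6.36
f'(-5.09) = 8.82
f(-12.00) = -351.74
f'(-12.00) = 108.81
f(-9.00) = -114.95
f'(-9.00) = 52.38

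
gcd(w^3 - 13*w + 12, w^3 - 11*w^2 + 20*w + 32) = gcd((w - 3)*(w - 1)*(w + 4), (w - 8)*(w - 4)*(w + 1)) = 1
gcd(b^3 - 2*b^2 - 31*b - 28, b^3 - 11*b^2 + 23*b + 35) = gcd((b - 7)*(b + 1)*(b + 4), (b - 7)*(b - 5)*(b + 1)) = b^2 - 6*b - 7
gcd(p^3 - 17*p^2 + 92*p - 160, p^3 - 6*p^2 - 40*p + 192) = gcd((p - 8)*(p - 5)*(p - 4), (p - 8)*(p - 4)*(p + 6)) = p^2 - 12*p + 32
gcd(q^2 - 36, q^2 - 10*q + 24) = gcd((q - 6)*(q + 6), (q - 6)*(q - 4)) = q - 6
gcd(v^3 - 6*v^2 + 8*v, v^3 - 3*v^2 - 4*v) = v^2 - 4*v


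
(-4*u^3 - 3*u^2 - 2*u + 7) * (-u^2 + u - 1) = 4*u^5 - u^4 + 3*u^3 - 6*u^2 + 9*u - 7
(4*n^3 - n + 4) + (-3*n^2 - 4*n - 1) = 4*n^3 - 3*n^2 - 5*n + 3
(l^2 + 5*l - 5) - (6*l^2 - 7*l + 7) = -5*l^2 + 12*l - 12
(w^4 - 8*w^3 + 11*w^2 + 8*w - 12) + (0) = w^4 - 8*w^3 + 11*w^2 + 8*w - 12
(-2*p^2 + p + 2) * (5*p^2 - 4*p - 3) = -10*p^4 + 13*p^3 + 12*p^2 - 11*p - 6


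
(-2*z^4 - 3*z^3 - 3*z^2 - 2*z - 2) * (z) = -2*z^5 - 3*z^4 - 3*z^3 - 2*z^2 - 2*z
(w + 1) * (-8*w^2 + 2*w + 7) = -8*w^3 - 6*w^2 + 9*w + 7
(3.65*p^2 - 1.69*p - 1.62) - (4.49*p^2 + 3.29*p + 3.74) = -0.84*p^2 - 4.98*p - 5.36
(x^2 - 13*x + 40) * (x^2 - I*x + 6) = x^4 - 13*x^3 - I*x^3 + 46*x^2 + 13*I*x^2 - 78*x - 40*I*x + 240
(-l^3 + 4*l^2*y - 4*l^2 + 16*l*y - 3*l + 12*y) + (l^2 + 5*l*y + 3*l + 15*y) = -l^3 + 4*l^2*y - 3*l^2 + 21*l*y + 27*y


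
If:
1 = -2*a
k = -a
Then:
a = -1/2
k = 1/2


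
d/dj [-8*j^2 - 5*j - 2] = -16*j - 5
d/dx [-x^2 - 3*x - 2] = -2*x - 3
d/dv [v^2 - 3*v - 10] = 2*v - 3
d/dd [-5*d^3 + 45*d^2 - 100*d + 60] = -15*d^2 + 90*d - 100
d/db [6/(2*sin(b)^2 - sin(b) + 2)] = 6*(1 - 4*sin(b))*cos(b)/(-sin(b) - cos(2*b) + 3)^2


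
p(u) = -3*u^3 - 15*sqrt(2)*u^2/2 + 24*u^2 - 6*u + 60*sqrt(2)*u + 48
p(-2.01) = -32.02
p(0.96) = 133.39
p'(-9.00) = -891.23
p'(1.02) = 96.81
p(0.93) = 130.50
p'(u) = -9*u^2 - 15*sqrt(2)*u + 48*u - 6 + 60*sqrt(2)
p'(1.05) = 97.06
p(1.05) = 142.09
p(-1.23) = -23.14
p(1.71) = 207.00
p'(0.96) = 96.27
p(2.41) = 273.83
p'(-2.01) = -11.35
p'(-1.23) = 32.29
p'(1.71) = 98.34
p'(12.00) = -895.71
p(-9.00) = 2610.19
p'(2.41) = 91.14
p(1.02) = 139.18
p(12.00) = -2261.12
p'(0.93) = 95.98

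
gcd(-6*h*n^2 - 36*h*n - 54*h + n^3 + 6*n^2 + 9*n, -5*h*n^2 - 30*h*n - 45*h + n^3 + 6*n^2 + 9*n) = n^2 + 6*n + 9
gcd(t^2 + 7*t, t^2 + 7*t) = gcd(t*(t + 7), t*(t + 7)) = t^2 + 7*t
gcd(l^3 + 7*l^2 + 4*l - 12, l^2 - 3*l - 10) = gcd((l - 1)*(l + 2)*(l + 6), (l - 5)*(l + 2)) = l + 2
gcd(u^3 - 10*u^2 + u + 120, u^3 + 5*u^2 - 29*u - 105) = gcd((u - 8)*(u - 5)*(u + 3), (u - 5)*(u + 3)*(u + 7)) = u^2 - 2*u - 15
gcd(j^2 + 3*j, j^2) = j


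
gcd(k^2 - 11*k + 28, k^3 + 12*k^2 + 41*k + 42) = 1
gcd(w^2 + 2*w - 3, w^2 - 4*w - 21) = w + 3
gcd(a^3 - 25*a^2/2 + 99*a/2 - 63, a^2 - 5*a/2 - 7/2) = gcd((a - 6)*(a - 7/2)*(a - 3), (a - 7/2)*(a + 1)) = a - 7/2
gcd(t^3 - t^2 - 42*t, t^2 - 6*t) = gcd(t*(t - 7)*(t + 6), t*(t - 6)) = t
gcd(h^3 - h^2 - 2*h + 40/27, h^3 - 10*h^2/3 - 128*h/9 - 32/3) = h + 4/3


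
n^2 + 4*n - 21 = (n - 3)*(n + 7)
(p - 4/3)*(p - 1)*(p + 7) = p^3 + 14*p^2/3 - 15*p + 28/3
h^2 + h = h*(h + 1)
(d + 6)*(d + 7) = d^2 + 13*d + 42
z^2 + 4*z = z*(z + 4)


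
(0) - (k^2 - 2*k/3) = -k^2 + 2*k/3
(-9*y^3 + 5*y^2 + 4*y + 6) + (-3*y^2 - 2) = -9*y^3 + 2*y^2 + 4*y + 4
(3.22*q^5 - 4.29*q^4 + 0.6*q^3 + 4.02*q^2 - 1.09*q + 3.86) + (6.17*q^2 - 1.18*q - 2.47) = 3.22*q^5 - 4.29*q^4 + 0.6*q^3 + 10.19*q^2 - 2.27*q + 1.39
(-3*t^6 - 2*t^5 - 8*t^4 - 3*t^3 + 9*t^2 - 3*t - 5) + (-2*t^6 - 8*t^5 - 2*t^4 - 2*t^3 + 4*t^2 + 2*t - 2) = -5*t^6 - 10*t^5 - 10*t^4 - 5*t^3 + 13*t^2 - t - 7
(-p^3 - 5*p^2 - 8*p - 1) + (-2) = -p^3 - 5*p^2 - 8*p - 3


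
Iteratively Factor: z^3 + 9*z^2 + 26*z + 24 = (z + 3)*(z^2 + 6*z + 8) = (z + 2)*(z + 3)*(z + 4)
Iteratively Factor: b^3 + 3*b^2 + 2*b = (b + 1)*(b^2 + 2*b) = b*(b + 1)*(b + 2)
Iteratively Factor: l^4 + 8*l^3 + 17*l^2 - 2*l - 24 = (l + 2)*(l^3 + 6*l^2 + 5*l - 12) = (l + 2)*(l + 4)*(l^2 + 2*l - 3) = (l - 1)*(l + 2)*(l + 4)*(l + 3)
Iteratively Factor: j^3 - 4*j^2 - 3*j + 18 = (j + 2)*(j^2 - 6*j + 9) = (j - 3)*(j + 2)*(j - 3)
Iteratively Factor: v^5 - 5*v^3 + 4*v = (v - 1)*(v^4 + v^3 - 4*v^2 - 4*v) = (v - 2)*(v - 1)*(v^3 + 3*v^2 + 2*v) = (v - 2)*(v - 1)*(v + 2)*(v^2 + v) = (v - 2)*(v - 1)*(v + 1)*(v + 2)*(v)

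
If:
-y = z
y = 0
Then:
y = 0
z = 0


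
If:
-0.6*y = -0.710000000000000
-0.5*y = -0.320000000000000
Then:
No Solution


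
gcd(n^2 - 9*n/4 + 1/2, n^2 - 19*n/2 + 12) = 1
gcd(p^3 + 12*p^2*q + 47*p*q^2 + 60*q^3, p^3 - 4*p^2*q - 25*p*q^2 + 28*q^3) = p + 4*q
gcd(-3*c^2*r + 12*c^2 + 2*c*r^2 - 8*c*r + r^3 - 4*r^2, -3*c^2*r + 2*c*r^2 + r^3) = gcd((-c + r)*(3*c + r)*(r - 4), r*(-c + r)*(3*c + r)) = -3*c^2 + 2*c*r + r^2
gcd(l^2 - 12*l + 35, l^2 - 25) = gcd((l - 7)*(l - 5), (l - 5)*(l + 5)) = l - 5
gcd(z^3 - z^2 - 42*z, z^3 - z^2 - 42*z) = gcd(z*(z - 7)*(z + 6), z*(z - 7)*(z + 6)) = z^3 - z^2 - 42*z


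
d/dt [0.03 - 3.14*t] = -3.14000000000000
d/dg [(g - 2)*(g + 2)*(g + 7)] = 3*g^2 + 14*g - 4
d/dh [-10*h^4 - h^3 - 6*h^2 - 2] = h*(-40*h^2 - 3*h - 12)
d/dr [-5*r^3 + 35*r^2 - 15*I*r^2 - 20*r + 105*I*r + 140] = -15*r^2 + r*(70 - 30*I) - 20 + 105*I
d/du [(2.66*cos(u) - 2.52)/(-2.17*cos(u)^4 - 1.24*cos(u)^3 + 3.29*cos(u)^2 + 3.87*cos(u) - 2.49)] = (-17.3166*cos(u)^4 + 15.2768*cos(u)^3 + 18.1258*cos(u)^2 - 16.5816*cos(u) - 3.129)*sin(u)/(4.7089*cos(u)^8 + 5.3816*cos(u)^7 - 12.741*cos(u)^6 - 24.955*cos(u)^5 + 12.0331*cos(u)^4 + 31.6398*cos(u)^3 - 1.4073*cos(u)^2 - 19.2726*cos(u) + 6.2001)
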